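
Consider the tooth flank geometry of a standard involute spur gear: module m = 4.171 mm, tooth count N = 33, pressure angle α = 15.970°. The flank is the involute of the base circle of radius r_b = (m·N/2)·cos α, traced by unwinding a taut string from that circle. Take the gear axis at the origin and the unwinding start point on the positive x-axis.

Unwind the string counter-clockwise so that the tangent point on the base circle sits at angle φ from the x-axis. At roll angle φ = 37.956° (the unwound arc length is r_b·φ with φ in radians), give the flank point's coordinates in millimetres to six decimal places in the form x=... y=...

pitch radius r_p = m·N/2 = 4.171·33/2 = 68.821500
base radius r_b = r_p·cos α = 68.821500·cos 15.970° = 66.165395
roll angle φ = 37.956° = 0.66245717 rad
x = r_b·(cos φ + φ·sin φ) = 66.165395·(0.78848332 + 0.66245717·0.61505615) = 79.129292
y = r_b·(sin φ − φ·cos φ) = 66.165395·(0.61505615 − 0.66245717·0.78848332) = 6.134837

x=79.129292 y=6.134837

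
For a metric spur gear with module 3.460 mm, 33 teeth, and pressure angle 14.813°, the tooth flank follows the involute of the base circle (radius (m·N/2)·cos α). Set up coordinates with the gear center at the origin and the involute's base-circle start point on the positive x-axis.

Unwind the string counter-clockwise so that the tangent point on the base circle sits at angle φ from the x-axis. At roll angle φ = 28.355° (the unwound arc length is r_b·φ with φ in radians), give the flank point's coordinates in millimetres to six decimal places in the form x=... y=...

x=61.543137 y=2.175740

pitch radius r_p = m·N/2 = 3.460·33/2 = 57.090000
base radius r_b = r_p·cos α = 57.090000·cos 14.813° = 55.192637
roll angle φ = 28.355° = 0.49488811 rad
x = r_b·(cos φ + φ·sin φ) = 55.192637·(0.88002186 + 0.49488811·0.47493319) = 61.543137
y = r_b·(sin φ − φ·cos φ) = 55.192637·(0.47493319 − 0.49488811·0.88002186) = 2.175740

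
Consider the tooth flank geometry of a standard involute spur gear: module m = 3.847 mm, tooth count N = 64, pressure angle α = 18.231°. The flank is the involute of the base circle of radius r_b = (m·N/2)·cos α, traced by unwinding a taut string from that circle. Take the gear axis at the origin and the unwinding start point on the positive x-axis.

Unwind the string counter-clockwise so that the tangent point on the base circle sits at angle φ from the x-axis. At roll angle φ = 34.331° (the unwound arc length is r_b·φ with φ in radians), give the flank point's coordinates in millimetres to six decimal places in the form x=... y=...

pitch radius r_p = m·N/2 = 3.847·64/2 = 123.104000
base radius r_b = r_p·cos α = 123.104000·cos 18.231° = 116.924539
roll angle φ = 34.331° = 0.59918899 rad
x = r_b·(cos φ + φ·sin φ) = 116.924539·(0.82579328 + 0.59918899·0.56397293) = 136.067383
y = r_b·(sin φ − φ·cos φ) = 116.924539·(0.56397293 − 0.59918899·0.82579328) = 8.087284

x=136.067383 y=8.087284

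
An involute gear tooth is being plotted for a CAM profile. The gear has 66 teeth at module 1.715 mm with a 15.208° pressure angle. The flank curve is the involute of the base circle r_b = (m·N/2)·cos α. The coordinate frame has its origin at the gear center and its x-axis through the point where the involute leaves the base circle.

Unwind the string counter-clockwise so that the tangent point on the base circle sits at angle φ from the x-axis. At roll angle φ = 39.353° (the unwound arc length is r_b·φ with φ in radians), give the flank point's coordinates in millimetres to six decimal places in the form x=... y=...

pitch radius r_p = m·N/2 = 1.715·66/2 = 56.595000
base radius r_b = r_p·cos α = 56.595000·cos 15.208° = 54.613036
roll angle φ = 39.353° = 0.68683942 rad
x = r_b·(cos φ + φ·sin φ) = 54.613036·(0.77325399 + 0.68683942·0.63409642) = 66.014949
y = r_b·(sin φ − φ·cos φ) = 54.613036·(0.63409642 − 0.68683942·0.77325399) = 5.624875

x=66.014949 y=5.624875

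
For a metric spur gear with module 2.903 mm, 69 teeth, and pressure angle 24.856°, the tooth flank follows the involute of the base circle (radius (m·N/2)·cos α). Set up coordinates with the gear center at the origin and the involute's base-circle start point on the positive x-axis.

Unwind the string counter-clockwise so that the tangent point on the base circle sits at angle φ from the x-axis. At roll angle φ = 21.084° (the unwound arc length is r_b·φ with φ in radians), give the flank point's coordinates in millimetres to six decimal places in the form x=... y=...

x=96.822155 y=1.489110

pitch radius r_p = m·N/2 = 2.903·69/2 = 100.153500
base radius r_b = r_p·cos α = 100.153500·cos 24.856° = 90.875989
roll angle φ = 21.084° = 0.36798522 rad
x = r_b·(cos φ + φ·sin φ) = 90.875989·(0.93305403 + 0.36798522·0.35973626) = 96.822155
y = r_b·(sin φ − φ·cos φ) = 90.875989·(0.35973626 − 0.36798522·0.93305403) = 1.489110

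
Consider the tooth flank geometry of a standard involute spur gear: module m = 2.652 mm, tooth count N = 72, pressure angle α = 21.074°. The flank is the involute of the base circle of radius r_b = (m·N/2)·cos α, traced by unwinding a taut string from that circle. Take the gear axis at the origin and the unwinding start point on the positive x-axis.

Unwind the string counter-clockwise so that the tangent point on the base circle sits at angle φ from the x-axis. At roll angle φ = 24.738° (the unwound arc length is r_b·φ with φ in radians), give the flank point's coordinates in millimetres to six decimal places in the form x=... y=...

x=97.007126 y=2.345843

pitch radius r_p = m·N/2 = 2.652·72/2 = 95.472000
base radius r_b = r_p·cos α = 95.472000·cos 21.074° = 89.086527
roll angle φ = 24.738° = 0.43175955 rad
x = r_b·(cos φ + φ·sin φ) = 89.086527·(0.90823084 + 0.43175955·0.41846953) = 97.007126
y = r_b·(sin φ − φ·cos φ) = 89.086527·(0.41846953 − 0.43175955·0.90823084) = 2.345843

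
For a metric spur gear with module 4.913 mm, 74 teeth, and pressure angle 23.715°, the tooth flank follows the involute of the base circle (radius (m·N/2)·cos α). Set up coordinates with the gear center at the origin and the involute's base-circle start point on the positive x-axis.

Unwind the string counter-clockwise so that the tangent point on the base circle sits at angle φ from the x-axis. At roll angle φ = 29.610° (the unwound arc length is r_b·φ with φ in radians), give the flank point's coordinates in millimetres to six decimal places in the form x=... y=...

pitch radius r_p = m·N/2 = 4.913·74/2 = 181.781000
base radius r_b = r_p·cos α = 181.781000·cos 23.715° = 166.430927
roll angle φ = 29.610° = 0.51679199 rad
x = r_b·(cos φ + φ·sin φ) = 166.430927·(0.86940871 + 0.51679199·0.49409361) = 187.193573
y = r_b·(sin φ − φ·cos φ) = 166.430927·(0.49409361 − 0.51679199·0.86940871) = 7.454467

x=187.193573 y=7.454467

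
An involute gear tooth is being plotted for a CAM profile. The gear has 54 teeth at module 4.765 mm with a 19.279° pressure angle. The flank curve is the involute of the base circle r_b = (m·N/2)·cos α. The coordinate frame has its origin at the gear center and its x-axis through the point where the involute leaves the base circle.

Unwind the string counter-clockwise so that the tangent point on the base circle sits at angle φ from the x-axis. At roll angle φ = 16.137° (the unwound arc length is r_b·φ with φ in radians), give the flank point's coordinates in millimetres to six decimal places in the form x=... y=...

pitch radius r_p = m·N/2 = 4.765·54/2 = 128.655000
base radius r_b = r_p·cos α = 128.655000·cos 19.279° = 121.440289
roll angle φ = 16.137° = 0.28164378 rad
x = r_b·(cos φ + φ·sin φ) = 121.440289·(0.96059987 + 0.28164378·0.27793504) = 126.161711
y = r_b·(sin φ − φ·cos φ) = 121.440289·(0.27793504 − 0.28164378·0.96059987) = 0.897208

x=126.161711 y=0.897208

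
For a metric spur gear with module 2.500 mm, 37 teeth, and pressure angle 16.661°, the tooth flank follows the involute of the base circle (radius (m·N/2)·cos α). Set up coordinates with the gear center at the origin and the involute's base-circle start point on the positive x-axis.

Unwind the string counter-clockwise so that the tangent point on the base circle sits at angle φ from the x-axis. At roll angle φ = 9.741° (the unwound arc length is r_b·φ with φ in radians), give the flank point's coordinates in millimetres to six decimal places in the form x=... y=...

x=44.944056 y=0.072369

pitch radius r_p = m·N/2 = 2.500·37/2 = 46.250000
base radius r_b = r_p·cos α = 46.250000·cos 16.661° = 44.308327
roll angle φ = 9.741° = 0.17001252 rad
x = r_b·(cos φ + φ·sin φ) = 44.308327·(0.98558265 + 0.17001252·0.16919469) = 44.944056
y = r_b·(sin φ − φ·cos φ) = 44.308327·(0.16919469 − 0.17001252·0.98558265) = 0.072369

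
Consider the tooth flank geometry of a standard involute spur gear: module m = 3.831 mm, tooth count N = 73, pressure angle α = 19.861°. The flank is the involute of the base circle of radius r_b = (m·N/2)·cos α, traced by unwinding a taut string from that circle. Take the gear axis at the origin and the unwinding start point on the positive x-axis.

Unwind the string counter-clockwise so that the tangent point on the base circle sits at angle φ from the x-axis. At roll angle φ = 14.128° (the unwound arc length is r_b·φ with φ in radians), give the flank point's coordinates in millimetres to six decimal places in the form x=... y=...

x=135.451847 y=0.653255

pitch radius r_p = m·N/2 = 3.831·73/2 = 139.831500
base radius r_b = r_p·cos α = 139.831500·cos 19.861° = 131.514266
roll angle φ = 14.128° = 0.24658012 rad
x = r_b·(cos φ + φ·sin φ) = 131.514266·(0.96975285 + 0.24658012·0.24408895) = 135.451847
y = r_b·(sin φ − φ·cos φ) = 131.514266·(0.24408895 − 0.24658012·0.96975285) = 0.653255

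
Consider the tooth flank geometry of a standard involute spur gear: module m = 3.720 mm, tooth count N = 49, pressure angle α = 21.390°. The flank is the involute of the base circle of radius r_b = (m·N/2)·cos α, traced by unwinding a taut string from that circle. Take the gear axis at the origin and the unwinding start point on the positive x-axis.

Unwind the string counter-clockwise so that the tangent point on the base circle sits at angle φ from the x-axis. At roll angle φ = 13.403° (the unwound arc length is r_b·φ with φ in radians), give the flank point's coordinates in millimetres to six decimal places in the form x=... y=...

x=87.152460 y=0.360125

pitch radius r_p = m·N/2 = 3.720·49/2 = 91.140000
base radius r_b = r_p·cos α = 91.140000·cos 21.390° = 84.862230
roll angle φ = 13.403° = 0.23392648 rad
x = r_b·(cos φ + φ·sin φ) = 84.862230·(0.97276374 + 0.23392648·0.23179884) = 87.152460
y = r_b·(sin φ − φ·cos φ) = 84.862230·(0.23179884 − 0.23392648·0.97276374) = 0.360125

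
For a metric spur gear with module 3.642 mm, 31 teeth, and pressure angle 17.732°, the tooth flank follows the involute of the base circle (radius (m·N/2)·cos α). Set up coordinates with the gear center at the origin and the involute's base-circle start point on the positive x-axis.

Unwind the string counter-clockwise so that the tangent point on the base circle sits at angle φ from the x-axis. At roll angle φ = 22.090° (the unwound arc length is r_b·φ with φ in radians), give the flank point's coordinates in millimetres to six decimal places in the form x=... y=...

x=57.618034 y=1.011956

pitch radius r_p = m·N/2 = 3.642·31/2 = 56.451000
base radius r_b = r_p·cos α = 56.451000·cos 17.732° = 53.769099
roll angle φ = 22.090° = 0.38554323 rad
x = r_b·(cos φ + φ·sin φ) = 53.769099·(0.92659428 + 0.38554323·0.37606255) = 57.618034
y = r_b·(sin φ − φ·cos φ) = 53.769099·(0.37606255 − 0.38554323·0.92659428) = 1.011956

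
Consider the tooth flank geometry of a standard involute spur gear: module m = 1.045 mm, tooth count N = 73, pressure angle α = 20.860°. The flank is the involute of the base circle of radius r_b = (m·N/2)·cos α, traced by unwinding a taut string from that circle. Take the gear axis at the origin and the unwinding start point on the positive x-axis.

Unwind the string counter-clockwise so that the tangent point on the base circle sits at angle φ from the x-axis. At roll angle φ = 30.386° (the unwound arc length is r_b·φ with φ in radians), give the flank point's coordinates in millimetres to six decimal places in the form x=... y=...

pitch radius r_p = m·N/2 = 1.045·73/2 = 38.142500
base radius r_b = r_p·cos α = 38.142500·cos 20.860° = 35.642385
roll angle φ = 30.386° = 0.53033575 rad
x = r_b·(cos φ + φ·sin φ) = 35.642385·(0.86263729 + 0.53033575·0.50582300) = 40.307735
y = r_b·(sin φ − φ·cos φ) = 35.642385·(0.50582300 − 0.53033575·0.86263729) = 1.722796

x=40.307735 y=1.722796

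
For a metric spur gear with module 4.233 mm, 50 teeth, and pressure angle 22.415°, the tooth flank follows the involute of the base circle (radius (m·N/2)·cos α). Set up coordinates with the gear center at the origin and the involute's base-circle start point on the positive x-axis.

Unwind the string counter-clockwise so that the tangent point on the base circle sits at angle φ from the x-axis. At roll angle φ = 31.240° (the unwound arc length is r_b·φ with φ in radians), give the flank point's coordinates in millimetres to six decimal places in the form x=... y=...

pitch radius r_p = m·N/2 = 4.233·50/2 = 105.825000
base radius r_b = r_p·cos α = 105.825000·cos 22.415° = 97.829523
roll angle φ = 31.240° = 0.54524086 rad
x = r_b·(cos φ + φ·sin φ) = 97.829523·(0.85500240 + 0.54524086·0.51862404) = 111.308222
y = r_b·(sin φ − φ·cos φ) = 97.829523·(0.51862404 − 0.54524086·0.85500240) = 5.130356

x=111.308222 y=5.130356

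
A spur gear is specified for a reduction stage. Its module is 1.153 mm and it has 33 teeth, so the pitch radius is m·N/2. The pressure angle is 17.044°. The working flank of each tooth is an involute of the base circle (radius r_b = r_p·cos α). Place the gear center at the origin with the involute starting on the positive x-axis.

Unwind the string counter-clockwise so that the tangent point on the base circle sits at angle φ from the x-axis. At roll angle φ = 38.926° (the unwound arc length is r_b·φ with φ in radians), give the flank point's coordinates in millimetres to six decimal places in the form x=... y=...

x=21.914545 y=1.814922

pitch radius r_p = m·N/2 = 1.153·33/2 = 19.024500
base radius r_b = r_p·cos α = 19.024500·cos 17.044° = 18.188943
roll angle φ = 38.926° = 0.67938686 rad
x = r_b·(cos φ + φ·sin φ) = 18.188943·(0.77795811 + 0.67938686·0.62831615) = 21.914545
y = r_b·(sin φ − φ·cos φ) = 18.188943·(0.62831615 − 0.67938686·0.77795811) = 1.814922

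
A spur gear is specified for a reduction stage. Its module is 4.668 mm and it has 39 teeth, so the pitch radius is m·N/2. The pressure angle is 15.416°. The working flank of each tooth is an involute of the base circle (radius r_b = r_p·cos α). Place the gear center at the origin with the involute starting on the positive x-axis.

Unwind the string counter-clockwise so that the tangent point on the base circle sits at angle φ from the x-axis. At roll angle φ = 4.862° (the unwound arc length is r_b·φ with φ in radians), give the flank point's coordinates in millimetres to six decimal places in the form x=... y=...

x=88.066368 y=0.017861

pitch radius r_p = m·N/2 = 4.668·39/2 = 91.026000
base radius r_b = r_p·cos α = 91.026000·cos 15.416° = 87.750995
roll angle φ = 4.862° = 0.08485791 rad
x = r_b·(cos φ + φ·sin φ) = 87.750995·(0.99640173 + 0.08485791·0.08475610) = 88.066368
y = r_b·(sin φ − φ·cos φ) = 87.750995·(0.08475610 − 0.08485791·0.99640173) = 0.017861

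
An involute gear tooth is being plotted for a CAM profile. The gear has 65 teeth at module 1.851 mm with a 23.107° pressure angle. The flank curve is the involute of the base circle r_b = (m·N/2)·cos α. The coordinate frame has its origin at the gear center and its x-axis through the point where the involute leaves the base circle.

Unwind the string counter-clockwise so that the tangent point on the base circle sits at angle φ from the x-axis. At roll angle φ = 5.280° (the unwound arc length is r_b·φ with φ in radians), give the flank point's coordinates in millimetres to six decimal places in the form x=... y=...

x=55.565723 y=0.014422

pitch radius r_p = m·N/2 = 1.851·65/2 = 60.157500
base radius r_b = r_p·cos α = 60.157500·cos 23.107° = 55.331278
roll angle φ = 5.280° = 0.09215338 rad
x = r_b·(cos φ + φ·sin φ) = 55.331278·(0.99575688 + 0.09215338·0.09202301) = 55.565723
y = r_b·(sin φ − φ·cos φ) = 55.331278·(0.09202301 − 0.09215338·0.99575688) = 0.014422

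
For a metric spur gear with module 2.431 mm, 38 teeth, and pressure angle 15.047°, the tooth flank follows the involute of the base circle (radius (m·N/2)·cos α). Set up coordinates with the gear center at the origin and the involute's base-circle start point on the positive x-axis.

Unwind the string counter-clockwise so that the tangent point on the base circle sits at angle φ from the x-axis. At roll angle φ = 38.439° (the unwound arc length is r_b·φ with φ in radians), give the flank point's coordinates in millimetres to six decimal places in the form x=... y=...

x=53.541928 y=4.290810

pitch radius r_p = m·N/2 = 2.431·38/2 = 46.189000
base radius r_b = r_p·cos α = 46.189000·cos 15.047° = 44.605327
roll angle φ = 38.439° = 0.67088711 rad
x = r_b·(cos φ + φ·sin φ) = 44.605327·(0.78327047 + 0.67088711·0.62168108) = 53.541928
y = r_b·(sin φ − φ·cos φ) = 44.605327·(0.62168108 − 0.67088711·0.78327047) = 4.290810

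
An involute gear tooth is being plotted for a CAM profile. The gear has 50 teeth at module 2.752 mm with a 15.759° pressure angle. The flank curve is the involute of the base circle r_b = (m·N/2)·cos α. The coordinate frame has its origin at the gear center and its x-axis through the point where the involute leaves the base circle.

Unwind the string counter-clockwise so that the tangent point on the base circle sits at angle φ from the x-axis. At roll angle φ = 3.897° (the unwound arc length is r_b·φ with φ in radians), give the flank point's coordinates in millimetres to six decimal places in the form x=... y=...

pitch radius r_p = m·N/2 = 2.752·50/2 = 68.800000
base radius r_b = r_p·cos α = 68.800000·cos 15.759° = 66.213986
roll angle φ = 3.897° = 0.06801548 rad
x = r_b·(cos φ + φ·sin φ) = 66.213986·(0.99768784 + 0.06801548·0.06796305) = 66.366965
y = r_b·(sin φ − φ·cos φ) = 66.213986·(0.06796305 − 0.06801548·0.99768784) = 0.006941

x=66.366965 y=0.006941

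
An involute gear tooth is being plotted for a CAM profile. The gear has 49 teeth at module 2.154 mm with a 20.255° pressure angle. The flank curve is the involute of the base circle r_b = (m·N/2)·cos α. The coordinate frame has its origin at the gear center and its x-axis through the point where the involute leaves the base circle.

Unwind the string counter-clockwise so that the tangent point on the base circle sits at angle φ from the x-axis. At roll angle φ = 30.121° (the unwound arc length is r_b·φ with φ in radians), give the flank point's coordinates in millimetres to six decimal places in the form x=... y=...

pitch radius r_p = m·N/2 = 2.154·49/2 = 52.773000
base radius r_b = r_p·cos α = 52.773000·cos 20.255° = 49.509577
roll angle φ = 30.121° = 0.52571062 rad
x = r_b·(cos φ + φ·sin φ) = 49.509577·(0.86496755 + 0.52571062·0.50182780) = 55.885606
y = r_b·(sin φ − φ·cos φ) = 49.509577·(0.50182780 − 0.52571062·0.86496755) = 2.332157

x=55.885606 y=2.332157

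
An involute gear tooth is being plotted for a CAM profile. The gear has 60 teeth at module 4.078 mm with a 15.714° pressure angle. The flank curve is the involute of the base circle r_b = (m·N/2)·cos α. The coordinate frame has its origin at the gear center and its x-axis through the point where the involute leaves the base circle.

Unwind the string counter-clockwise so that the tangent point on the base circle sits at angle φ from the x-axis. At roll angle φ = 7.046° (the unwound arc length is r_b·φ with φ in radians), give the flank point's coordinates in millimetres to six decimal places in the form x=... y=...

pitch radius r_p = m·N/2 = 4.078·60/2 = 122.340000
base radius r_b = r_p·cos α = 122.340000·cos 15.714° = 117.767616
roll angle φ = 7.046° = 0.12297590 rad
x = r_b·(cos φ + φ·sin φ) = 117.767616·(0.99244799 + 0.12297590·0.12266617) = 118.654756
y = r_b·(sin φ − φ·cos φ) = 117.767616·(0.12266617 − 0.12297590·0.99244799) = 0.072897

x=118.654756 y=0.072897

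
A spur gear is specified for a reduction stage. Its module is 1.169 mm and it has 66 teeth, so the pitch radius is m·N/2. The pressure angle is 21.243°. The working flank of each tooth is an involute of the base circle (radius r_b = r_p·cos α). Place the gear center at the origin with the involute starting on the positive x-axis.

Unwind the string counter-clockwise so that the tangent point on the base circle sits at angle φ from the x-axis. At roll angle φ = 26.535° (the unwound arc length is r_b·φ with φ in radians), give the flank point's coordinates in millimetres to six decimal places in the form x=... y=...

x=39.607419 y=1.165180

pitch radius r_p = m·N/2 = 1.169·66/2 = 38.577000
base radius r_b = r_p·cos α = 38.577000·cos 21.243° = 35.955776
roll angle φ = 26.535° = 0.46312312 rad
x = r_b·(cos φ + φ·sin φ) = 35.955776·(0.89466163 + 0.46312312·0.44674441) = 39.607419
y = r_b·(sin φ − φ·cos φ) = 35.955776·(0.44674441 − 0.46312312·0.89466163) = 1.165180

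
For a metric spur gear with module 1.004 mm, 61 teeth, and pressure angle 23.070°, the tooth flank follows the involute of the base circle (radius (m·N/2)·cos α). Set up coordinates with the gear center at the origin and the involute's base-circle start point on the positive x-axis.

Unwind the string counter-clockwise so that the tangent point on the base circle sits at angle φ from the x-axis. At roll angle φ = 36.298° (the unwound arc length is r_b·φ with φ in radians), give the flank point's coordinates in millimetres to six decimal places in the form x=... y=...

pitch radius r_p = m·N/2 = 1.004·61/2 = 30.622000
base radius r_b = r_p·cos α = 30.622000·cos 23.070° = 28.173061
roll angle φ = 36.298° = 0.63351961 rad
x = r_b·(cos φ + φ·sin φ) = 28.173061·(0.80594895 + 0.63351961·0.59198505) = 33.271908
y = r_b·(sin φ − φ·cos φ) = 28.173061·(0.59198505 − 0.63351961·0.80594895) = 2.293304

x=33.271908 y=2.293304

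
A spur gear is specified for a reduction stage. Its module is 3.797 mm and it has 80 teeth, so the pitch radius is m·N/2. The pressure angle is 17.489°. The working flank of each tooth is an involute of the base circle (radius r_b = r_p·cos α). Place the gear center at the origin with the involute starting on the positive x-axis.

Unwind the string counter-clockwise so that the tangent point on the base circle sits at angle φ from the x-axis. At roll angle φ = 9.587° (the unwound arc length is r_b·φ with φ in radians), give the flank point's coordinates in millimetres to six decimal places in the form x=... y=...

x=146.872978 y=0.225574

pitch radius r_p = m·N/2 = 3.797·80/2 = 151.880000
base radius r_b = r_p·cos α = 151.880000·cos 17.489° = 144.859296
roll angle φ = 9.587° = 0.16732472 rad
x = r_b·(cos φ + φ·sin φ) = 144.859296·(0.98603385 + 0.16732472·0.16654503) = 146.872978
y = r_b·(sin φ − φ·cos φ) = 144.859296·(0.16654503 − 0.16732472·0.98603385) = 0.225574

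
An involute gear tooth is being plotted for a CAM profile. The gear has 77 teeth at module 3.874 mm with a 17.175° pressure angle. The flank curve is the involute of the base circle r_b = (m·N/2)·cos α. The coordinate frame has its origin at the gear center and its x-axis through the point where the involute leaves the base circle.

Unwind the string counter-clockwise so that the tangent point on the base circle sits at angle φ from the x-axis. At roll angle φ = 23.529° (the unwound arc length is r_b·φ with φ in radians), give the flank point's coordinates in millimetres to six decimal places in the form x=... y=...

x=154.011661 y=3.234361

pitch radius r_p = m·N/2 = 3.874·77/2 = 149.149000
base radius r_b = r_p·cos α = 149.149000·cos 17.175° = 142.498043
roll angle φ = 23.529° = 0.41065852 rad
x = r_b·(cos φ + φ·sin φ) = 142.498043·(0.91685813 + 0.41065852·0.39921318) = 154.011661
y = r_b·(sin φ − φ·cos φ) = 142.498043·(0.39921318 − 0.41065852·0.91685813) = 3.234361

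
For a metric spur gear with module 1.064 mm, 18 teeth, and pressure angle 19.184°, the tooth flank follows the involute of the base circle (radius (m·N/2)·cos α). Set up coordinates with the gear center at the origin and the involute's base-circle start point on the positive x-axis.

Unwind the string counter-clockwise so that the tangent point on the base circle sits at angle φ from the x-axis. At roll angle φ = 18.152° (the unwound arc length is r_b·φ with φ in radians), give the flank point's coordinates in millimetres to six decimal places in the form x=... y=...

x=9.486786 y=0.094905

pitch radius r_p = m·N/2 = 1.064·18/2 = 9.576000
base radius r_b = r_p·cos α = 9.576000·cos 19.184° = 9.044227
roll angle φ = 18.152° = 0.31681217 rad
x = r_b·(cos φ + φ·sin φ) = 9.044227·(0.95023338 + 0.31681217·0.31153896) = 9.486786
y = r_b·(sin φ − φ·cos φ) = 9.044227·(0.31153896 − 0.31681217·0.95023338) = 0.094905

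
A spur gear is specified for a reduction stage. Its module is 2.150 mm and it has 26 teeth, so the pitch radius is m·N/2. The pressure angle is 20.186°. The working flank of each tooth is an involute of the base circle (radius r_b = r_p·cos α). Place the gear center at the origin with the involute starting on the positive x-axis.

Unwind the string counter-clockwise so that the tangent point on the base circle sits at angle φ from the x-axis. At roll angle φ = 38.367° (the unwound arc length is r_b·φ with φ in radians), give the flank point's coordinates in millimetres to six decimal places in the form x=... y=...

pitch radius r_p = m·N/2 = 2.150·26/2 = 27.950000
base radius r_b = r_p·cos α = 27.950000·cos 20.186° = 26.233237
roll angle φ = 38.367° = 0.66963047 rad
x = r_b·(cos φ + φ·sin φ) = 26.233237·(0.78405108 + 0.66963047·0.62069630) = 31.471706
y = r_b·(sin φ − φ·cos φ) = 26.233237·(0.62069630 − 0.66963047·0.78405108) = 2.509781

x=31.471706 y=2.509781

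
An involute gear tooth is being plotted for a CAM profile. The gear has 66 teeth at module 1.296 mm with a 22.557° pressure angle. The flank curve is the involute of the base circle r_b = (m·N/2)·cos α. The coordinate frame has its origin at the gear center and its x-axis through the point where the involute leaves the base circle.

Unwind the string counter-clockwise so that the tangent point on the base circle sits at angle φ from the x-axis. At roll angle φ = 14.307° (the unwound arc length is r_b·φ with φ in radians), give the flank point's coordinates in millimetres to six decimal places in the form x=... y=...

pitch radius r_p = m·N/2 = 1.296·66/2 = 42.768000
base radius r_b = r_p·cos α = 42.768000·cos 22.557° = 39.496178
roll angle φ = 14.307° = 0.24970426 rad
x = r_b·(cos φ + φ·sin φ) = 39.496178·(0.96898555 + 0.24970426·0.24711740) = 40.708388
y = r_b·(sin φ − φ·cos φ) = 39.496178·(0.24711740 − 0.24970426·0.96898555) = 0.203705

x=40.708388 y=0.203705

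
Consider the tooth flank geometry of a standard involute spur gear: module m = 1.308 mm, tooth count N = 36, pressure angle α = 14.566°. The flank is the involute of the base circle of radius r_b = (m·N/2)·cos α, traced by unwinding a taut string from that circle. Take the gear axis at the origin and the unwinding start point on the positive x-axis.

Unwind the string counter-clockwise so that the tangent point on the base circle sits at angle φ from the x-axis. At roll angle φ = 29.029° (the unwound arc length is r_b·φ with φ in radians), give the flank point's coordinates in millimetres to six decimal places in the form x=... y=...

x=25.526931 y=0.962742

pitch radius r_p = m·N/2 = 1.308·36/2 = 23.544000
base radius r_b = r_p·cos α = 23.544000·cos 14.566° = 22.787262
roll angle φ = 29.029° = 0.50665163 rad
x = r_b·(cos φ + φ·sin φ) = 22.787262·(0.87437421 + 0.50665163·0.48525224) = 25.526931
y = r_b·(sin φ − φ·cos φ) = 22.787262·(0.48525224 − 0.50665163·0.87437421) = 0.962742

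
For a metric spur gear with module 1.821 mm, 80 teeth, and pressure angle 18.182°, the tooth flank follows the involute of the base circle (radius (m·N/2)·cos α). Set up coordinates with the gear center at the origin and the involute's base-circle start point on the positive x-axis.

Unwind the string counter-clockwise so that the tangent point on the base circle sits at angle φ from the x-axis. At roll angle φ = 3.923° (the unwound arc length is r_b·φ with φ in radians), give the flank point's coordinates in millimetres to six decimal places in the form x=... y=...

pitch radius r_p = m·N/2 = 1.821·80/2 = 72.840000
base radius r_b = r_p·cos α = 72.840000·cos 18.182° = 69.203108
roll angle φ = 3.923° = 0.06846927 rad
x = r_b·(cos φ + φ·sin φ) = 69.203108·(0.99765690 + 0.06846927·0.06841578) = 69.365132
y = r_b·(sin φ − φ·cos φ) = 69.203108·(0.06841578 − 0.06846927·0.99765690) = 0.007401

x=69.365132 y=0.007401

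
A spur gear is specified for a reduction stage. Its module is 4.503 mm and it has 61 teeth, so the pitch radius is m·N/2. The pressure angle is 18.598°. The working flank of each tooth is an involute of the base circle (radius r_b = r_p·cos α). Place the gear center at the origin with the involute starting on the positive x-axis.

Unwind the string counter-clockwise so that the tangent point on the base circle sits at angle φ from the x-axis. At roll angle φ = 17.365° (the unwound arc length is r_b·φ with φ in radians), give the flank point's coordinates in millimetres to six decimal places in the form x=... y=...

x=136.011255 y=1.196878

pitch radius r_p = m·N/2 = 4.503·61/2 = 137.341500
base radius r_b = r_p·cos α = 137.341500·cos 18.598° = 130.169464
roll angle φ = 17.365° = 0.30307642 rad
x = r_b·(cos φ + φ·sin φ) = 130.169464·(0.95442282 + 0.30307642·0.29845782) = 136.011255
y = r_b·(sin φ − φ·cos φ) = 130.169464·(0.29845782 − 0.30307642·0.95442282) = 1.196878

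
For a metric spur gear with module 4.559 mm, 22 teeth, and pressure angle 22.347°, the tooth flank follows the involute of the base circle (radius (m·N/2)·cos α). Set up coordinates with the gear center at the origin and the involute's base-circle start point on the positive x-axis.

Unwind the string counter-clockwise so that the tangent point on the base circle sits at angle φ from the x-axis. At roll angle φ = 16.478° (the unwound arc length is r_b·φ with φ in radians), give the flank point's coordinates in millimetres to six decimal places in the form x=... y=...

x=48.261417 y=0.364741

pitch radius r_p = m·N/2 = 4.559·22/2 = 50.149000
base radius r_b = r_p·cos α = 50.149000·cos 22.347° = 46.382717
roll angle φ = 16.478° = 0.28759535 rad
x = r_b·(cos φ + φ·sin φ) = 46.382717·(0.95892872 + 0.28759535·0.28364716) = 48.261417
y = r_b·(sin φ − φ·cos φ) = 46.382717·(0.28364716 − 0.28759535·0.95892872) = 0.364741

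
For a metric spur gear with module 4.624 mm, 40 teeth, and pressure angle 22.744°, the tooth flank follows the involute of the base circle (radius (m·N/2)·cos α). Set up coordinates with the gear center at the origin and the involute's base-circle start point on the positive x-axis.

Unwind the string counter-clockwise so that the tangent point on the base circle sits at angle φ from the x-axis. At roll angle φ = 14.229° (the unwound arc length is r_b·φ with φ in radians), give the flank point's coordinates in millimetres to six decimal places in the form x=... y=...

x=87.878539 y=0.432759

pitch radius r_p = m·N/2 = 4.624·40/2 = 92.480000
base radius r_b = r_p·cos α = 92.480000·cos 22.744° = 85.288890
roll angle φ = 14.229° = 0.24834290 rad
x = r_b·(cos φ + φ·sin φ) = 85.288890·(0.96932106 + 0.24834290·0.24579803) = 87.878539
y = r_b·(sin φ − φ·cos φ) = 85.288890·(0.24579803 − 0.24834290·0.96932106) = 0.432759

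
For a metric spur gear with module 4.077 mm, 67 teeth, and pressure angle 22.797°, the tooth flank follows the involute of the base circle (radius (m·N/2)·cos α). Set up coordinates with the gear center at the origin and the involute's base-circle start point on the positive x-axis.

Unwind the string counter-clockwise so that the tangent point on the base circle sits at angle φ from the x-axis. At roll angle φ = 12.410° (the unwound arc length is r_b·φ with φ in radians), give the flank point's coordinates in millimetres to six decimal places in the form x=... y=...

pitch radius r_p = m·N/2 = 4.077·67/2 = 136.579500
base radius r_b = r_p·cos α = 136.579500·cos 22.797° = 125.910379
roll angle φ = 12.410° = 0.21659536 rad
x = r_b·(cos φ + φ·sin φ) = 125.910379·(0.97663479 + 0.21659536·0.21490579) = 128.829282
y = r_b·(sin φ − φ·cos φ) = 125.910379·(0.21490579 − 0.21659536·0.97663479) = 0.424472

x=128.829282 y=0.424472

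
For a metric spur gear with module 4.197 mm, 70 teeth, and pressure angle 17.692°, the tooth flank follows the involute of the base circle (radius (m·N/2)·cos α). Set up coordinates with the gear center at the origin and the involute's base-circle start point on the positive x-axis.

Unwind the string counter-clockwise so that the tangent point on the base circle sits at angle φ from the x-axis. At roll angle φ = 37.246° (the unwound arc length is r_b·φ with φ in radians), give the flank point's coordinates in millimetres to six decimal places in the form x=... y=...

pitch radius r_p = m·N/2 = 4.197·70/2 = 146.895000
base radius r_b = r_p·cos α = 146.895000·cos 17.692° = 139.947443
roll angle φ = 37.246° = 0.65006533 rad
x = r_b·(cos φ + φ·sin φ) = 139.947443·(0.79604426 + 0.65006533·0.60523842) = 166.465912
y = r_b·(sin φ − φ·cos φ) = 139.947443·(0.60523842 − 0.65006533·0.79604426) = 12.281457

x=166.465912 y=12.281457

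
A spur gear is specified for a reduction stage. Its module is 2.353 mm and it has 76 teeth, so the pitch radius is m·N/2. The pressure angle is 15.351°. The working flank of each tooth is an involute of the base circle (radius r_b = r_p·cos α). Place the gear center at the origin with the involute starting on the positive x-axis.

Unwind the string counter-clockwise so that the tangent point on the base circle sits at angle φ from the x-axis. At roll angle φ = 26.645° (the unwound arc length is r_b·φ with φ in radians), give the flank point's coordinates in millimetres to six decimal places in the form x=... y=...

x=95.049438 y=2.828552

pitch radius r_p = m·N/2 = 2.353·76/2 = 89.414000
base radius r_b = r_p·cos α = 89.414000·cos 15.351° = 86.223901
roll angle φ = 26.645° = 0.46504298 rad
x = r_b·(cos φ + φ·sin φ) = 86.223901·(0.89380229 + 0.46504298·0.44846122) = 95.049438
y = r_b·(sin φ − φ·cos φ) = 86.223901·(0.44846122 − 0.46504298·0.89380229) = 2.828552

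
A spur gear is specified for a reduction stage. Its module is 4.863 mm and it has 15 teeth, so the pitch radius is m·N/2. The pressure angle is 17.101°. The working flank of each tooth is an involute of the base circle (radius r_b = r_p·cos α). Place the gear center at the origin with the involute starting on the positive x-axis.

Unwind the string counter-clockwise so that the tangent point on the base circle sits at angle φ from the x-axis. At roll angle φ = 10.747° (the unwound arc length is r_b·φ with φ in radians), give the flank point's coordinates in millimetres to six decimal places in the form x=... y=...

x=35.467824 y=0.076414

pitch radius r_p = m·N/2 = 4.863·15/2 = 36.472500
base radius r_b = r_p·cos α = 36.472500·cos 17.101° = 34.859974
roll angle φ = 10.747° = 0.18757053 rad
x = r_b·(cos φ + φ·sin φ) = 34.859974·(0.98246016 + 0.18757053·0.18647259) = 35.467824
y = r_b·(sin φ − φ·cos φ) = 34.859974·(0.18647259 − 0.18757053·0.98246016) = 0.076414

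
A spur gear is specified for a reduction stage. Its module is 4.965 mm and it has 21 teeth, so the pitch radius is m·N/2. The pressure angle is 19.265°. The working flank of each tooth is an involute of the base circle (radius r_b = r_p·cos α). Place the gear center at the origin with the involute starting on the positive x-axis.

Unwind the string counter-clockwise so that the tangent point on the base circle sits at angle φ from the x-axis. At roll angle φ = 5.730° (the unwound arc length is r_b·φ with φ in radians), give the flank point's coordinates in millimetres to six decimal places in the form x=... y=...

pitch radius r_p = m·N/2 = 4.965·21/2 = 52.132500
base radius r_b = r_p·cos α = 52.132500·cos 19.265° = 49.213219
roll angle φ = 5.730° = 0.10000737 rad
x = r_b·(cos φ + φ·sin φ) = 49.213219·(0.99500343 + 0.10000737·0.09984075) = 49.458707
y = r_b·(sin φ − φ·cos φ) = 49.213219·(0.09984075 − 0.10000737·0.99500343) = 0.016392

x=49.458707 y=0.016392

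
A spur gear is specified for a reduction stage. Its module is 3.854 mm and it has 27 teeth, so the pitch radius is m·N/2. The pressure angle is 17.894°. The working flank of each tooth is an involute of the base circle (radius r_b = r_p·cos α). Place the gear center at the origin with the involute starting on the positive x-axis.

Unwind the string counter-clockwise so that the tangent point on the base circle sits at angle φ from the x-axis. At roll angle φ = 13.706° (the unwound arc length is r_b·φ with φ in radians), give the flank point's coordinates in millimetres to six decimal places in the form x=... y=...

pitch radius r_p = m·N/2 = 3.854·27/2 = 52.029000
base radius r_b = r_p·cos α = 52.029000·cos 17.894° = 49.512180
roll angle φ = 13.706° = 0.23921483 rad
x = r_b·(cos φ + φ·sin φ) = 49.512180·(0.97152431 + 0.23921483·0.23693989) = 50.908614
y = r_b·(sin φ − φ·cos φ) = 49.512180·(0.23693989 − 0.23921483·0.97152431) = 0.224630

x=50.908614 y=0.224630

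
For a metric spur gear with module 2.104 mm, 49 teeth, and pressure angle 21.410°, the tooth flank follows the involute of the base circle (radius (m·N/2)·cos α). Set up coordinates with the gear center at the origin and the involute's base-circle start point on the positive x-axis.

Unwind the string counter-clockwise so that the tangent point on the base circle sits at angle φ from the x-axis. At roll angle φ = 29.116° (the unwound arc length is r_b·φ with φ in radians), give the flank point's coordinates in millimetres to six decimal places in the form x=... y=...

x=53.792937 y=2.045536

pitch radius r_p = m·N/2 = 2.104·49/2 = 51.548000
base radius r_b = r_p·cos α = 51.548000·cos 21.410° = 47.990782
roll angle φ = 29.116° = 0.50817007 rad
x = r_b·(cos φ + φ·sin φ) = 47.990782·(0.87363638 + 0.50817007·0.48657936) = 53.792937
y = r_b·(sin φ − φ·cos φ) = 47.990782·(0.48657936 − 0.50817007·0.87363638) = 2.045536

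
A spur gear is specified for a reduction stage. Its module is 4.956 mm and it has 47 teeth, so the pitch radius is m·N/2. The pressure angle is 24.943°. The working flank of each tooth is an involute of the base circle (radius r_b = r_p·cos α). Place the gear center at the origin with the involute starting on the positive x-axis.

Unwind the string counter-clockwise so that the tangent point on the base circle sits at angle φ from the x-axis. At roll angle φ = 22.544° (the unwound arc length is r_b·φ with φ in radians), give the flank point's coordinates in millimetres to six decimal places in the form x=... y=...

x=113.463810 y=2.111258

pitch radius r_p = m·N/2 = 4.956·47/2 = 116.466000
base radius r_b = r_p·cos α = 116.466000·cos 24.943° = 105.602957
roll angle φ = 22.544° = 0.39346703 rad
x = r_b·(cos φ + φ·sin φ) = 105.602957·(0.92358538 + 0.39346703·0.38339281) = 113.463810
y = r_b·(sin φ − φ·cos φ) = 105.602957·(0.38339281 − 0.39346703·0.92358538) = 2.111258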